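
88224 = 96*919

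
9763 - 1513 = 8250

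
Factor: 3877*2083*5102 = 2^1*2083^1*2551^1*3877^1 = 41202685682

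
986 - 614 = 372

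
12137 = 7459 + 4678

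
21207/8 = 2650 + 7/8 ≈ 2650.88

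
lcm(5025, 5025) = 5025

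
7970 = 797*10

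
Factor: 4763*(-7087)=-1*11^1*19^1*373^1*433^1=-33755381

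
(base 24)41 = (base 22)49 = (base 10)97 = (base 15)67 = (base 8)141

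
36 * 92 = 3312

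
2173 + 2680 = 4853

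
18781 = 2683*7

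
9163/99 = 833/9 ≈ 92.56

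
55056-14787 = 40269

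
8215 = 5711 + 2504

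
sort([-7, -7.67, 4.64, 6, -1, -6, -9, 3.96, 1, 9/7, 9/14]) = [-9, -7.67, -7, -6, -1, 9/14, 1, 9/7, 3.96, 4.64, 6]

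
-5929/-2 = 2964+1/2 = 2964.50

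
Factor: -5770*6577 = -1*2^1*5^1*577^1*6577^1 = -37949290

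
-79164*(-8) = 633312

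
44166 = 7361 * 6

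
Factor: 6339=3^1 * 2113^1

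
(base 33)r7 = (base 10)898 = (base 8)1602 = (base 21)20g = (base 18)2dg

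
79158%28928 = 21302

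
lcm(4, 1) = 4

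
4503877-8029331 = -3525454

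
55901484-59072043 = -3170559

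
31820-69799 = -37979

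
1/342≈0.00292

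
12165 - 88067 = -75902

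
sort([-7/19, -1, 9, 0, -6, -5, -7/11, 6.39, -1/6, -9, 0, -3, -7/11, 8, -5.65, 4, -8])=[-9, -8, -6, -5.65, -5, -3, -1, -7/11, -7/11, -7/19, -1/6, 0, 0, 4, 6.39, 8, 9]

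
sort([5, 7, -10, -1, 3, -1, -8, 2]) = [-10, -8, -1, -1, 2, 3, 5, 7]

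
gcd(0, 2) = 2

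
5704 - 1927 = 3777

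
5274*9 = 47466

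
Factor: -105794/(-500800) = 2^(-5) * 5^(-2) * 13^2 = 169/800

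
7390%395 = 280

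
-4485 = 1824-6309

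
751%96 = 79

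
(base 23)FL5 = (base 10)8423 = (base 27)BEQ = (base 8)20347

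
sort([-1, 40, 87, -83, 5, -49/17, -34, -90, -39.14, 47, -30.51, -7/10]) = [-90, -83, -39.14, -34, -30.51, -49/17, -1, -7/10, 5, 40, 47, 87]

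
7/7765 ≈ 0.000901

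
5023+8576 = 13599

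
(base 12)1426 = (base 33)24o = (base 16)91e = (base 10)2334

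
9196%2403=1987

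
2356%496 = 372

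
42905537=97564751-54659214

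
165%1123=165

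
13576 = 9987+3589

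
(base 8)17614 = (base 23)f63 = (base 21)i6c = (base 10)8076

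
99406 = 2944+96462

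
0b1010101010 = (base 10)682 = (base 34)k2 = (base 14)36a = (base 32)la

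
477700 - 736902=-259202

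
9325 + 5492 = 14817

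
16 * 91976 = 1471616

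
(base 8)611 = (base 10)393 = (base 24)g9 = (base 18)13f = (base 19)11d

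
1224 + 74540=75764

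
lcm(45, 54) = 270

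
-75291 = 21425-96716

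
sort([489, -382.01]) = [-382.01, 489]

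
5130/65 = 78 + 12/13≈78.92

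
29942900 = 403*74300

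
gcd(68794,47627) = 1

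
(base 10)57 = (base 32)1p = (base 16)39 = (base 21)2f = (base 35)1m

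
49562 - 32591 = 16971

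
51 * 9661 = 492711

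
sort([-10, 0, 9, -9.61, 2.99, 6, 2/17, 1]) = [-10, -9.61, 0, 2/17, 1, 2.99, 6, 9]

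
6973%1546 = 789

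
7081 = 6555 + 526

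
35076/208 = 168 + 33/52 ≈ 168.63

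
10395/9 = 1155 = 1155.00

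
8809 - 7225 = 1584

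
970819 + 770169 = 1740988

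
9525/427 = 22 + 131/427 ≈ 22.31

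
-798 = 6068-6866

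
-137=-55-82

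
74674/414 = 180 + 77/207 ≈ 180.37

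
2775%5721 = 2775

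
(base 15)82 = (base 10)122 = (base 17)73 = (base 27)4e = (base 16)7a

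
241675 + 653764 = 895439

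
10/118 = 5/59 ≈ 0.0847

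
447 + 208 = 655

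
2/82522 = 1/41261 ≈ 0.0000242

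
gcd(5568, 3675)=3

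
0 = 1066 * 0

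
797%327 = 143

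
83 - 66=17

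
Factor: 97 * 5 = 5^1 * 97^1 = 485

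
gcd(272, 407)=1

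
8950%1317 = 1048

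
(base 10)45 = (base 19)27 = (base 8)55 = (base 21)23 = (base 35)1a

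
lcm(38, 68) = 1292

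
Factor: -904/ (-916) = 2^1 * 113^1 * 229^ (-1) = 226/229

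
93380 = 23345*4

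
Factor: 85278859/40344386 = 2^(-1)*19^1*1559^1*2879^1*20172193^(-1)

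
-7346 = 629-7975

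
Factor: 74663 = 197^1*379^1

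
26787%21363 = 5424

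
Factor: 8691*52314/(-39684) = -1*2^(-1)*3^1*2897^1*3307^(-1)*8719^1 = -75776829/6614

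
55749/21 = 2654 + 5/7 ≈ 2654.71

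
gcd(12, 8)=4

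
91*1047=95277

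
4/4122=2/2061 ≈ 0.000970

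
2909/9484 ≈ 0.307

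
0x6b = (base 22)4j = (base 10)107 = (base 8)153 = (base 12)8b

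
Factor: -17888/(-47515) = 2^5*5^(-1)*17^(-1) = 32/85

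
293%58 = 3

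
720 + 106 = 826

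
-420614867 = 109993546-530608413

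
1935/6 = 322 + 1/2 = 322.50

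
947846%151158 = 40898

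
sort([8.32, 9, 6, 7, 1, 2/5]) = [2/5, 1, 6, 7, 8.32, 9]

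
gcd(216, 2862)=54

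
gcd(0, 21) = 21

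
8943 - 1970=6973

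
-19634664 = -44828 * 438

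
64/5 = 12+4/5 = 12.80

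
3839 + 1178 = 5017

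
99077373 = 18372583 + 80704790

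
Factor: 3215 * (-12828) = -1 * 2^2 * 3^1 * 5^1 * 643^1 * 1069^1 = -41242020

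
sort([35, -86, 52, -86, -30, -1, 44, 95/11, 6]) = [-86, -86, -30, -1, 6, 95/11, 35, 44, 52]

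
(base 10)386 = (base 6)1442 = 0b110000010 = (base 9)468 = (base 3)112022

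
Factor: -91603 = -1*47^1*1949^1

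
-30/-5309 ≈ 0.00565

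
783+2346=3129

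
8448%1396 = 72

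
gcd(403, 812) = 1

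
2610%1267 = 76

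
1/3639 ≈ 0.000275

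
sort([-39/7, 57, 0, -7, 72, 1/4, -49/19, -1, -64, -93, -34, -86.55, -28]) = [-93, -86.55, -64, -34, -28, -7, -39/7, -49/19, -1, 0, 1/4, 57, 72]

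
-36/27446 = -18/13723 ≈ -0.00131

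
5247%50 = 47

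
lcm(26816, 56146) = 1796672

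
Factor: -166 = -1 * 2^1 * 83^1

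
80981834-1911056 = 79070778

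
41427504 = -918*(-45128)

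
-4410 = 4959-9369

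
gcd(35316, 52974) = 17658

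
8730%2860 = 150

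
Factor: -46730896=-1*2^4*1709^2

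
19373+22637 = 42010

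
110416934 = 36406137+74010797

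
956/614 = 478/307 ≈ 1.56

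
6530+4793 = 11323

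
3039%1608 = 1431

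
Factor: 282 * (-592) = -1 * 2^5 * 3^1 * 37^1 * 47^1 = -166944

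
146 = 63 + 83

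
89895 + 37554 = 127449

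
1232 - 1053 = 179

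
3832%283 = 153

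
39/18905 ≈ 0.00206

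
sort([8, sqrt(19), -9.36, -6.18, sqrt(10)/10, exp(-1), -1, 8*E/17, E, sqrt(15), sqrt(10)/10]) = [-9.36, -6.18, -1, sqrt(10)/10, sqrt(10)/10, exp(-1), 8*E/17, E, sqrt(15), sqrt(19), 8]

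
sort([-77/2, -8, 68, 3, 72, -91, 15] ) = [-91, -77/2, -8, 3, 15, 68, 72] 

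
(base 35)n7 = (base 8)1454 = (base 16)32c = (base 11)679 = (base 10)812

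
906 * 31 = 28086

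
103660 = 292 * 355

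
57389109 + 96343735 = 153732844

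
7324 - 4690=2634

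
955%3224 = 955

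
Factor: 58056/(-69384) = -1*7^(-2)*41^1 = -41/49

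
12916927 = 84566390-71649463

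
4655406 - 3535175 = 1120231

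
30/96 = 5/16≈0.313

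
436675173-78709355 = 357965818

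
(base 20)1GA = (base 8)1332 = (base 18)24A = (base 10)730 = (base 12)50A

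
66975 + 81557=148532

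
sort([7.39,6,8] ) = [6,7.39,8] 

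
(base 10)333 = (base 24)dl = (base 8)515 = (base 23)eb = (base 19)ha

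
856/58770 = 428/29385 ≈ 0.0146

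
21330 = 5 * 4266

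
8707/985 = 8+827/985 ≈ 8.84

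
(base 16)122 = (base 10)290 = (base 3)101202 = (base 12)202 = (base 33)8q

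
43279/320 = 135 + 79/320 ≈ 135.25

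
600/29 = 20 + 20/29 ≈ 20.69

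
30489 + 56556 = 87045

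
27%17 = 10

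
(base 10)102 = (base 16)66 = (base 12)86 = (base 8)146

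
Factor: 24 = 2^3*3^1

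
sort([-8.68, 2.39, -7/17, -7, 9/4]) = [-8.68, -7, -7/17, 9/4, 2.39]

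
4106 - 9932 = -5826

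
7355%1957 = 1484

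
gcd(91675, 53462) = 1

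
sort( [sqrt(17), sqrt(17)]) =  [sqrt(17), sqrt(17)]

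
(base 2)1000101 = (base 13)54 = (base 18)3f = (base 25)2j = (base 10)69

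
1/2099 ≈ 0.000476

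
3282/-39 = -1094/13 ≈ -84.15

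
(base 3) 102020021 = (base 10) 8188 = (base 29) 9la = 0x1ffc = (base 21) ibj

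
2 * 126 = 252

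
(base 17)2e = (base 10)48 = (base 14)36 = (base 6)120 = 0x30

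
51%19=13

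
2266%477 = 358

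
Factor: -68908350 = -1 * 2^1 * 3^1 * 5^2 * 7^1 * 29^1 * 31^1 * 73^1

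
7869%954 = 237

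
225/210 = 1 + 1/14 ≈ 1.07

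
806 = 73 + 733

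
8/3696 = 1/462 ≈ 0.00216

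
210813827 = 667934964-457121137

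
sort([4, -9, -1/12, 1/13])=[-9, -1/12, 1/13, 4]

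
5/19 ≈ 0.263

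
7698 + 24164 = 31862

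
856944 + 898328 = 1755272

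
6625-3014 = 3611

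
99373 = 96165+3208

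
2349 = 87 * 27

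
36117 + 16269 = 52386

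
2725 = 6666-3941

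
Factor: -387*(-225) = 3^4*5^2*43^1 = 87075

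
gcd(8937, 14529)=3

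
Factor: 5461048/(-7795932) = -1*2^1*3^(-1)*29^1*23539^1*649661^(-1) = -1365262/1948983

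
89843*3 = 269529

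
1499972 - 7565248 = -6065276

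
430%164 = 102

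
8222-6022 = 2200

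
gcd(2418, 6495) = 3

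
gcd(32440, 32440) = 32440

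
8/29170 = 4/14585 ≈ 0.000274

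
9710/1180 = 8 + 27/118 ≈ 8.23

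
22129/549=40 + 169/549≈40.31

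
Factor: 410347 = 7^1 * 31^2 * 61^1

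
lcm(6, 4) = 12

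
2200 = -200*(-11)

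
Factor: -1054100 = -1*2^2*5^2*83^1*127^1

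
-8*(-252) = 2016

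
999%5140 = 999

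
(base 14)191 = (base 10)323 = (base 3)102222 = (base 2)101000011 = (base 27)bq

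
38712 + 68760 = 107472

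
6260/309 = 20 + 80/309≈20.26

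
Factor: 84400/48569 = 2^4*5^2*17^(-1)*211^1*2857^(-1)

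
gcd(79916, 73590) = 2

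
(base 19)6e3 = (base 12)14ab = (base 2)100110000011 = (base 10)2435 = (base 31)2gh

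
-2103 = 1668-3771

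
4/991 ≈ 0.00404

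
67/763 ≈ 0.0878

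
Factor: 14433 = 3^1 * 17^1 * 283^1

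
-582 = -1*582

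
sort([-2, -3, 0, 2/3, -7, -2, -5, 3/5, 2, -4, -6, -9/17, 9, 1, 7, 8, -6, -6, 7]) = [-7, -6, -6, -6, -5, -4, -3, -2, -2, -9/17, 0, 3/5, 2/3, 1, 2, 7, 7, 8, 9]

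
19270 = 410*47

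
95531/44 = 2171+7/44 ≈ 2171.16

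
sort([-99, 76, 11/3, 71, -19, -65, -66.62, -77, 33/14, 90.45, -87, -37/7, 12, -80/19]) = [-99, -87, -77, -66.62, -65, -19, -37/7, -80/19, 33/14, 11/3, 12, 71, 76, 90.45]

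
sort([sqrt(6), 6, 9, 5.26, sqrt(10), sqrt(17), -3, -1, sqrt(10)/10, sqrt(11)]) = [-3, -1, sqrt(10)/10, sqrt(6), sqrt(10), sqrt(11), sqrt(17), 5.26, 6, 9]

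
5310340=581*9140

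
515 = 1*515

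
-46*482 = -22172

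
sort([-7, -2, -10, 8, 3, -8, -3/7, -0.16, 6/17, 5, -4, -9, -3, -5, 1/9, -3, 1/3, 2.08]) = [-10, -9, -8, -7, -5, -4, -3, -3, -2, -3/7, -0.16, 1/9, 1/3, 6/17, 2.08, 3, 5, 8]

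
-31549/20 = -1577 - 9/20 = -1577.45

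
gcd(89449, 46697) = 1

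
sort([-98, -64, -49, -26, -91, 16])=[-98, -91, -64, -49, -26, 16]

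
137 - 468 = -331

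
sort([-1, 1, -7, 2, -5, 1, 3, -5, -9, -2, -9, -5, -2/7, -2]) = [-9, -9, -7, -5, -5, -5, -2, -2, -1, -2/7, 1, 1, 2, 3]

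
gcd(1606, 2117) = 73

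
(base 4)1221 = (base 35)30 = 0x69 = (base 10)105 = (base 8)151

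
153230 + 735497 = 888727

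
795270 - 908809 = -113539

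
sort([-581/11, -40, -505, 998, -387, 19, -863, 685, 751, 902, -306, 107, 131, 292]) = [-863, -505, -387, -306, -581/11, -40, 19, 107, 131, 292, 685, 751, 902, 998]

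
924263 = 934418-10155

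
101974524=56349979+45624545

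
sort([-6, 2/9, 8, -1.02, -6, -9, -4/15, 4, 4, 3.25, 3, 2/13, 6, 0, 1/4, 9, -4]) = [-9, -6, -6, -4, -1.02, -4/15, 0, 2/13, 2/9, 1/4, 3, 3.25, 4, 4, 6, 8, 9]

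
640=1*640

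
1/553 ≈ 0.00181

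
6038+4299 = 10337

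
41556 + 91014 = 132570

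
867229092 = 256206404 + 611022688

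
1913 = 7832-5919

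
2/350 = 1/175 ≈ 0.00571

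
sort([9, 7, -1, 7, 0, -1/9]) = [-1, -1/9, 0, 7, 7, 9]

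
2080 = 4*520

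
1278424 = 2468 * 518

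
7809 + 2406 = 10215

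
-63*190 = -11970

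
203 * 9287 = 1885261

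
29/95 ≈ 0.305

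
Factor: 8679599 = 19^1 * 456821^1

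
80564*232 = 18690848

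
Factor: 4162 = 2^1 * 2081^1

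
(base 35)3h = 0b1111010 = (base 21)5h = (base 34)3k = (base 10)122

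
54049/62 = 871+47/62 ≈ 871.76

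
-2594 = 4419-7013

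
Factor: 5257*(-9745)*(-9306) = 2^1*3^2*5^1*7^1*11^1*47^1*751^1*1949^1 = 476741401290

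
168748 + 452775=621523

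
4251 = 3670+581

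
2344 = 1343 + 1001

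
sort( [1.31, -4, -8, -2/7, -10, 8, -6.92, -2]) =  [-10, -8, -6.92, -4, -2, -2/7, 1.31, 8]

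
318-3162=-2844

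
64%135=64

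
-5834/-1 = 5834 = 5834.00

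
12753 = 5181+7572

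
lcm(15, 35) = 105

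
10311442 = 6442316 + 3869126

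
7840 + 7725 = 15565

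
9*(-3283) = -29547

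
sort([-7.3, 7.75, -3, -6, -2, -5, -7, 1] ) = [-7.3, -7, -6, -5, -3, -2, 1, 7.75] 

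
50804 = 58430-7626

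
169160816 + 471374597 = 640535413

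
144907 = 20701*7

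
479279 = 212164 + 267115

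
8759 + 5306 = 14065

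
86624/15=5774+14/15 ≈ 5774.93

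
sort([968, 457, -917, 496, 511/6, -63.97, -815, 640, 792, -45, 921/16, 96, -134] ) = [-917, -815, -134, -63.97, -45, 921/16, 511/6, 96, 457, 496, 640, 792, 968] 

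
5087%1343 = 1058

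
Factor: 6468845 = 5^1*47^1*27527^1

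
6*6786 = 40716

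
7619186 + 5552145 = 13171331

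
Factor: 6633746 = 2^1 * 7^1 * 473839^1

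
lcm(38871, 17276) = 155484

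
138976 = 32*4343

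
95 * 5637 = 535515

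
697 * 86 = 59942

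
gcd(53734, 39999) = 67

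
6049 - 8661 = -2612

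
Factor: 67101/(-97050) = -1 * 2^(-1) * 5^(-2) * 647^(-1) * 22367^1 = -22367/32350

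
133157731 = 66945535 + 66212196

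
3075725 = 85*36185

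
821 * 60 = 49260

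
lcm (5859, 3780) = 117180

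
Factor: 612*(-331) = -1*2^2*3^2*17^1*331^1 = -202572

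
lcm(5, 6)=30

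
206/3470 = 103/1735 ≈ 0.0594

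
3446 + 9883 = 13329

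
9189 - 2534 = 6655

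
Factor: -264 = -1 * 2^3 * 3^1 * 11^1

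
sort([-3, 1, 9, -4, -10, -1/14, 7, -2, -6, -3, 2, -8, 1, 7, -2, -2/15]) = [-10, -8, -6, -4, -3, -3, -2, -2, -2/15, -1/14, 1, 1, 2, 7, 7, 9]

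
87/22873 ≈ 0.00380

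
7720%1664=1064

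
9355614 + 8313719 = 17669333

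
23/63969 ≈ 0.000360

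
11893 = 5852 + 6041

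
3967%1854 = 259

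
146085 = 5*29217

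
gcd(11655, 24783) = 3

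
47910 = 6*7985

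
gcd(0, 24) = 24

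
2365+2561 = 4926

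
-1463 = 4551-6014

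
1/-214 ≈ -0.00467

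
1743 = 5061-3318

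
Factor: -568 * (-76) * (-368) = -1 * 2^9 * 19^1 * 23^1 * 71^1 = -15885824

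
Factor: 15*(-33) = -1*3^2*5^1*11^1 = -495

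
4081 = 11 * 371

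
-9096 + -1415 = -10511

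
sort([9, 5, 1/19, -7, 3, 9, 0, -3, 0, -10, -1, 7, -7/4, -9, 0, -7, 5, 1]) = [-10, -9, -7, -7, -3, -7/4, -1, 0, 0, 0, 1/19, 1, 3, 5, 5, 7, 9, 9]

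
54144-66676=-12532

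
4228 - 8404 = -4176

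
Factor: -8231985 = -1*3^2*5^1*182933^1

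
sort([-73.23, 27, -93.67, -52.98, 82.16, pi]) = [-93.67, -73.23, -52.98, pi, 27, 82.16]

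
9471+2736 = 12207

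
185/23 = 8 + 1/23 ≈ 8.04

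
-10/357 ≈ -0.0280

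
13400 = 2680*5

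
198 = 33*6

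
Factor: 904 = 2^3 * 113^1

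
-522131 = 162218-684349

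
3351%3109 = 242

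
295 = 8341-8046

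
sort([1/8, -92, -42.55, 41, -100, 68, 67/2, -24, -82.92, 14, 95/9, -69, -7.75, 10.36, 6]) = [-100, -92, -82.92, -69, -42.55, -24, -7.75, 1/8, 6, 10.36, 95/9, 14, 67/2, 41, 68]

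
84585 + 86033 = 170618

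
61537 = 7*8791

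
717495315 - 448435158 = 269060157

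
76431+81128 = 157559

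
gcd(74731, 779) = 1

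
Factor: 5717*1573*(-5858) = -1*2^1*11^2*13^1*29^1*101^1*5717^1 = -52680062578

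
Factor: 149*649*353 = 11^1*59^1*149^1*353^1 = 34135453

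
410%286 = 124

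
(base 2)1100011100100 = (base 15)1d4c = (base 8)14344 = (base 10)6372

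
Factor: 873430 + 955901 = 3^3*7^1*9679^1 = 1829331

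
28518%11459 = 5600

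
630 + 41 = 671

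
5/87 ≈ 0.0575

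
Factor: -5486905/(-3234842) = 2^(-1)*5^1*13^(-1)*83^(-1)*1499^(-1)*1097381^1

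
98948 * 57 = 5640036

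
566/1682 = 283/841 ≈ 0.337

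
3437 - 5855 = -2418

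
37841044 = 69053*548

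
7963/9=884 + 7/9 ≈ 884.78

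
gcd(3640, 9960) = 40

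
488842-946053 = -457211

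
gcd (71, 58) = 1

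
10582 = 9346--1236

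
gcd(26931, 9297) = 3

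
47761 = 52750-4989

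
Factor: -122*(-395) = 2^1*5^1*61^1*79^1 = 48190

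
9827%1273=916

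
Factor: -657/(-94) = 2^(-1) * 3^2 * 47^(-1) * 73^1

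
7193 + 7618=14811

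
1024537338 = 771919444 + 252617894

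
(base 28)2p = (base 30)2l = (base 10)81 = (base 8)121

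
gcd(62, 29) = 1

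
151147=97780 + 53367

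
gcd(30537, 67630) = 1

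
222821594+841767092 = 1064588686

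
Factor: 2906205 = 3^1 * 5^1 * 313^1 * 619^1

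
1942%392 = 374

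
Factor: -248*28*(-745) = 2^5*5^1*7^1*31^1*149^1 = 5173280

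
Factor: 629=17^1 * 37^1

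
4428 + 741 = 5169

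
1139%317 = 188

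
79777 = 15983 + 63794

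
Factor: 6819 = 3^1 * 2273^1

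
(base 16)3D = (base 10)61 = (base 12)51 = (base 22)2H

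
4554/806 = 2277/403≈5.65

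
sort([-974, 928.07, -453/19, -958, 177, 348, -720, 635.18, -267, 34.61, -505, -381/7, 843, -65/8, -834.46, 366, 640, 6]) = [-974, -958, -834.46, -720, -505, -267, -381/7, -453/19, -65/8, 6, 34.61, 177, 348, 366, 635.18, 640, 843, 928.07]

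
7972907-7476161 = 496746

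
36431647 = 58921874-22490227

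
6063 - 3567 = 2496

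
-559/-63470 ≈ 0.00881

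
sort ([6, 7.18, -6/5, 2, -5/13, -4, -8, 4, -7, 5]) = [-8, -7, -4, -6/5, -5/13, 2, 4, 5, 6, 7.18]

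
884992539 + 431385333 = 1316377872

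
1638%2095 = 1638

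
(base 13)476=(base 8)1405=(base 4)30011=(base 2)1100000101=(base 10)773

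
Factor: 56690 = 2^1 * 5^1 * 5669^1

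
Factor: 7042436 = 2^2 * 1760609^1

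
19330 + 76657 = 95987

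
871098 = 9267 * 94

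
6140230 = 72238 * 85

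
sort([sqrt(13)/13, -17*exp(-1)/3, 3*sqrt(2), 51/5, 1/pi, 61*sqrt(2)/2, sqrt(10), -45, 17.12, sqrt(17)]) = [-45, -17*exp(-1)/3, sqrt(13)/13, 1/pi, sqrt(10), sqrt(17), 3*sqrt(2), 51/5, 17.12, 61*sqrt(2)/2]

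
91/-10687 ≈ -0.00852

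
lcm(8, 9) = 72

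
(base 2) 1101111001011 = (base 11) 5389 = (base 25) b9f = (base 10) 7115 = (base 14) 2843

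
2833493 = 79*35867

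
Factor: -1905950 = -1 * 2^1 * 5^2 * 38119^1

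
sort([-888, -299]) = [-888, -299]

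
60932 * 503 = 30648796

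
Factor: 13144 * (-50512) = -1 * 2^7 * 7^1 * 11^1 * 31^1 * 41^1 * 53^1 = -663929728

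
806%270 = 266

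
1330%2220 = 1330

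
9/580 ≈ 0.0155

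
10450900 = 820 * 12745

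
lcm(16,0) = 0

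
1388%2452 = 1388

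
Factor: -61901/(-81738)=2^(-1)*3^(-2)*7^1*19^(-1)*37^1=259/342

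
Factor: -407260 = -1 * 2^2 * 5^1 * 7^1 * 2909^1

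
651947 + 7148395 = 7800342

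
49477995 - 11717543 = 37760452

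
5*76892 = 384460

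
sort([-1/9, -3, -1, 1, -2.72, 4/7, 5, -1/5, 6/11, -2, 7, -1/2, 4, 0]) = [-3, -2.72, -2, -1, -1/2, -1/5, -1/9, 0, 6/11, 4/7, 1, 4, 5, 7]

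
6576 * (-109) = -716784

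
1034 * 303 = 313302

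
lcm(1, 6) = 6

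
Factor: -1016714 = -1 * 2^1 * 107^1 * 4751^1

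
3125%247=161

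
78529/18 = 4362 + 13/18 ≈ 4362.72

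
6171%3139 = 3032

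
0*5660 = 0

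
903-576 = 327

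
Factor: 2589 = 3^1*863^1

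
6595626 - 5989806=605820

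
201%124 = 77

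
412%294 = 118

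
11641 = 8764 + 2877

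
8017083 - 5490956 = 2526127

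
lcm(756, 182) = 9828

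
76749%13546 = 9019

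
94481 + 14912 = 109393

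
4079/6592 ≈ 0.619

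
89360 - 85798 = 3562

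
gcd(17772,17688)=12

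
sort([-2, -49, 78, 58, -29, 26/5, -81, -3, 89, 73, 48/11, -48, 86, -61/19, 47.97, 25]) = [-81, -49, -48, -29, -61/19, -3, -2, 48/11, 26/5, 25, 47.97, 58, 73, 78, 86, 89]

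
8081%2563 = 392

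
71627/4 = 17906 + 3/4 = 17906.75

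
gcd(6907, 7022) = 1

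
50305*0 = 0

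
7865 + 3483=11348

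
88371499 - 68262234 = 20109265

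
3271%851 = 718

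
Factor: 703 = 19^1 * 37^1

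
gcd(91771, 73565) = 1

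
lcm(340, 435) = 29580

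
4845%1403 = 636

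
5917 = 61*97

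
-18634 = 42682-61316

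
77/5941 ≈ 0.0130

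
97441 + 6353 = 103794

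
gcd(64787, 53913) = 1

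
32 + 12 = 44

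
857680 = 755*1136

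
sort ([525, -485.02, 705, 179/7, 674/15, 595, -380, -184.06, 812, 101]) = [-485.02, -380, -184.06, 179/7, 674/15, 101, 525, 595, 705, 812]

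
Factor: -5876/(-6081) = 2^2*3^(-1)*13^1*113^1*2027^(-1)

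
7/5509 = 1/787 ≈ 0.00127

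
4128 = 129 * 32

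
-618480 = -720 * 859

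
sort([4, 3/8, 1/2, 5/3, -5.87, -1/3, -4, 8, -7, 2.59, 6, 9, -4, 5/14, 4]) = [-7, -5.87, -4, -4, -1/3, 5/14, 3/8, 1/2, 5/3, 2.59, 4, 4, 6, 8, 9]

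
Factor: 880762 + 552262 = 2^6*22391^1 = 1433024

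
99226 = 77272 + 21954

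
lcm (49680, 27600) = 248400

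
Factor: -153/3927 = -1*3^1*7^(-1)*11^(-1) = -3/77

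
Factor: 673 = 673^1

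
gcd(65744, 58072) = 56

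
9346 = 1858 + 7488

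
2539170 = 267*9510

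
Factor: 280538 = 2^1*140269^1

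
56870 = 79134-22264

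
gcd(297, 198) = 99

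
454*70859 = 32169986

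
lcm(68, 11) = 748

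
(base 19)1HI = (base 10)702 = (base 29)O6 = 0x2BE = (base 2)1010111110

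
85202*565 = 48139130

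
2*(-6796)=-13592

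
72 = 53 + 19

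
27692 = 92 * 301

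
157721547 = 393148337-235426790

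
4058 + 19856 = 23914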